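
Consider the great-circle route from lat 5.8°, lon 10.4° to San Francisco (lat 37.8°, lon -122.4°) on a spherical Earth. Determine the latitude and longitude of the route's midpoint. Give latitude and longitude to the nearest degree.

Write both endpoints as unit vectors p₁, p₂ with components (cos φ cos λ, cos φ sin λ, sin φ).
The central angle between the endpoints is δ = arccos(p₁·p₂) ≈ 2.063 rad (118.2°).
Interpolate at f = 1/2 with slerp weights a = sin((1−f)δ)/sin δ ≈ 0.973, b = sin(fδ)/sin δ ≈ 0.973.
p = a·p₁ + b·p₂ ≈ (0.540, -0.475, 0.695); φ = arcsin(p_z) ≈ 44.02°, λ = atan2(p_y, p_x) ≈ -41.29°.

≈ lat 44°, lon -41°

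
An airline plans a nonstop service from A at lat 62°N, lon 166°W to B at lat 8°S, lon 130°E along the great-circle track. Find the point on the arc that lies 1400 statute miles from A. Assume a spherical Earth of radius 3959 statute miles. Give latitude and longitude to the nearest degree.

Write both endpoints as unit vectors p₁, p₂ with components (cos φ cos λ, cos φ sin λ, sin φ).
The central angle between the endpoints is δ = arccos(p₁·p₂) ≈ 1.490 rad (85.4°). The total great-circle distance is δ·R ≈ 1.490 × 3959 ≈ 5898 mi, so the target fraction is f = 1400/5898 ≈ 0.237.
Interpolate at f ≈ 0.237 with slerp weights a = sin((1−f)δ)/sin δ ≈ 0.910, b = sin(fδ)/sin δ ≈ 0.347.
p = a·p₁ + b·p₂ ≈ (-0.636, 0.160, 0.755); φ = arcsin(p_z) ≈ 49.04°, λ = atan2(p_y, p_x) ≈ 165.85°.

≈ lat 49°N, lon 166°E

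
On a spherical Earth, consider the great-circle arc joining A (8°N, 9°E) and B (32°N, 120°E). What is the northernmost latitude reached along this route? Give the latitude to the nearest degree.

The great circle lies in the plane with unit normal n̂ = (p₁ × p₂)/|p₁ × p₂|.
Here n̂_z ≈ +0.805; the vertex latitude is φ_max = arccos|n̂_z| ≈ 36.4°.
Check via Clairaut: cos φ_max = |cos φ₁| · sin C = cos(8.0°)·sin(54.4°) ≈ 0.805, again giving ≈ 36.4°.

≈ 36°N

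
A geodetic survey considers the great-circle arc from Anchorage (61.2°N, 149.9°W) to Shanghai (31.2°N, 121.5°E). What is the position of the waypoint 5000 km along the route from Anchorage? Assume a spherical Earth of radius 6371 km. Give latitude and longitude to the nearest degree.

≈ (45°N, 135°E)

From cos δ = sin φ₁ sin φ₂ + cos φ₁ cos φ₂ cos Δλ, the central angle is δ ≈ 1.088 rad (62.4°). The total great-circle distance is δ·R ≈ 1.088 × 6371 ≈ 6933 km, so the target fraction is f = 5000/6933 ≈ 0.721.
Interpolate at f ≈ 0.721 with slerp weights a = sin((1−f)δ)/sin δ ≈ 0.337, b = sin(fδ)/sin δ ≈ 0.798.
p = a·p₁ + b·p₂ ≈ (-0.497, 0.500, 0.709); φ = arcsin(p_z) ≈ 45.14°, λ = atan2(p_y, p_x) ≈ 134.82°.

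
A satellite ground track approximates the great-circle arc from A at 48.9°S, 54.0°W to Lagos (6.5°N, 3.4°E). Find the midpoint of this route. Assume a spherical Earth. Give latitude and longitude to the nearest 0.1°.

≈ 23.7°S, 18.9°W

Convert each endpoint to a unit vector on the sphere (x = cos φ cos λ, y = cos φ sin λ, z = sin φ).
The central angle between the endpoints is δ = arccos(p₁·p₂) ≈ 1.301 rad (74.5°).
Interpolate at f = 1/2 with slerp weights a = sin((1−f)δ)/sin δ ≈ 0.628, b = sin(fδ)/sin δ ≈ 0.628.
p = a·p₁ + b·p₂ ≈ (0.866, -0.297, -0.402); φ = arcsin(p_z) ≈ -23.72°, λ = atan2(p_y, p_x) ≈ -18.94°.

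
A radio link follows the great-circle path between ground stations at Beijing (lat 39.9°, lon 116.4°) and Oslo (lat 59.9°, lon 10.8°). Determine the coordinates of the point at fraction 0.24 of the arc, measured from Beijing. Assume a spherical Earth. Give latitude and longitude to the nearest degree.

Write both endpoints as unit vectors p₁, p₂ with components (cos φ cos λ, cos φ sin λ, sin φ).
The central angle between the endpoints is δ = arccos(p₁·p₂) ≈ 1.102 rad (63.2°).
Interpolate at f = 0.24 with slerp weights a = sin((1−f)δ)/sin δ ≈ 0.833, b = sin(fδ)/sin δ ≈ 0.293.
p = a·p₁ + b·p₂ ≈ (-0.140, 0.600, 0.788); φ = arcsin(p_z) ≈ 51.98°, λ = atan2(p_y, p_x) ≈ 103.11°.

≈ lat 52°, lon 103°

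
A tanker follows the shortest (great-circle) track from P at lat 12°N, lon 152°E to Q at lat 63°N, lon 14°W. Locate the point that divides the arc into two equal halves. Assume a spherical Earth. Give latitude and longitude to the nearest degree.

≈ lat 63°N, lon 140°E

Convert each endpoint to a unit vector on the sphere (x = cos φ cos λ, y = cos φ sin λ, z = sin φ).
The central angle between the endpoints is δ = arccos(p₁·p₂) ≈ 1.819 rad (104.2°).
Interpolate at f = 1/2 with slerp weights a = sin((1−f)δ)/sin δ ≈ 0.814, b = sin(fδ)/sin δ ≈ 0.814.
p = a·p₁ + b·p₂ ≈ (-0.344, 0.284, 0.895); φ = arcsin(p_z) ≈ 63.46°, λ = atan2(p_y, p_x) ≈ 140.45°.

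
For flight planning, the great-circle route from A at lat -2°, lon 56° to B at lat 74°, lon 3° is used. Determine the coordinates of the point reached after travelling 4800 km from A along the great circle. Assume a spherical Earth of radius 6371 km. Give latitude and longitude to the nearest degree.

Convert each endpoint to a unit vector on the sphere (x = cos φ cos λ, y = cos φ sin λ, z = sin φ).
The central angle between the endpoints is δ = arccos(p₁·p₂) ≈ 1.438 rad (82.4°). The total great-circle distance is δ·R ≈ 1.438 × 6371 ≈ 9163 km, so the target fraction is f = 4800/9163 ≈ 0.524.
Interpolate at f ≈ 0.524 with slerp weights a = sin((1−f)δ)/sin δ ≈ 0.638, b = sin(fδ)/sin δ ≈ 0.690.
p = a·p₁ + b·p₂ ≈ (0.547, 0.539, 0.641); φ = arcsin(p_z) ≈ 39.88°, λ = atan2(p_y, p_x) ≈ 44.58°.

≈ lat 40°, lon 45°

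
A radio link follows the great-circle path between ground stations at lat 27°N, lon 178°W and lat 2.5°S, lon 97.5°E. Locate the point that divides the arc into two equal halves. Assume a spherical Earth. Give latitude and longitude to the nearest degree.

Convert each endpoint to a unit vector on the sphere (x = cos φ cos λ, y = cos φ sin λ, z = sin φ).
The central angle between the endpoints is δ = arccos(p₁·p₂) ≈ 1.505 rad (86.2°).
Interpolate at f = 1/2 with slerp weights a = sin((1−f)δ)/sin δ ≈ 0.685, b = sin(fδ)/sin δ ≈ 0.685.
p = a·p₁ + b·p₂ ≈ (-0.699, 0.657, 0.281); φ = arcsin(p_z) ≈ 16.33°, λ = atan2(p_y, p_x) ≈ 136.78°.

≈ lat 16°N, lon 137°E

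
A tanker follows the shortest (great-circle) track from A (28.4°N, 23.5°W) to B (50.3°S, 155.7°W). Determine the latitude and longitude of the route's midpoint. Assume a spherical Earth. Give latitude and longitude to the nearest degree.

The haversine formula gives a central angle δ ≈ 2.409 rad (138.0°) between the endpoints.
Interpolate at f = 1/2 with slerp weights a = sin((1−f)δ)/sin δ ≈ 1.396, b = sin(fδ)/sin δ ≈ 1.396.
p = a·p₁ + b·p₂ ≈ (0.313, -0.857, -0.410); φ = arcsin(p_z) ≈ -24.21°, λ = atan2(p_y, p_x) ≈ -69.90°.

≈ (24°S, 70°W)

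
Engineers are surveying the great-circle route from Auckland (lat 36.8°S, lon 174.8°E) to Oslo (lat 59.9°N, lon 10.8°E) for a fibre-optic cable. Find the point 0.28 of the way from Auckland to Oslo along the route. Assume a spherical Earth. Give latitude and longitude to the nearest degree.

≈ lat 5°N, lon 162°E

From cos δ = sin φ₁ sin φ₂ + cos φ₁ cos φ₂ cos Δλ, the central angle is δ ≈ 2.700 rad (154.7°).
Interpolate at f = 0.28 with slerp weights a = sin((1−f)δ)/sin δ ≈ 2.181, b = sin(fδ)/sin δ ≈ 1.607.
p = a·p₁ + b·p₂ ≈ (-0.947, 0.309, 0.084); φ = arcsin(p_z) ≈ 4.82°, λ = atan2(p_y, p_x) ≈ 161.92°.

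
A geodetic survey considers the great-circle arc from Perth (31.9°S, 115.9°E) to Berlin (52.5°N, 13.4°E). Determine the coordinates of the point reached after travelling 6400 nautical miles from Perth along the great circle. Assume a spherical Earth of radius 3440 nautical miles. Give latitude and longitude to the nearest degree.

≈ 47°N, 36°E

Write both endpoints as unit vectors p₁, p₂ with components (cos φ cos λ, cos φ sin λ, sin φ).
The central angle between the endpoints is δ = arccos(p₁·p₂) ≈ 2.131 rad (122.1°). The total great-circle distance is δ·R ≈ 2.131 × 3440 ≈ 7330 nmi, so the target fraction is f = 6400/7330 ≈ 0.873.
Interpolate at f ≈ 0.873 with slerp weights a = sin((1−f)δ)/sin δ ≈ 0.315, b = sin(fδ)/sin δ ≈ 1.131.
p = a·p₁ + b·p₂ ≈ (0.553, 0.400, 0.731); φ = arcsin(p_z) ≈ 46.96°, λ = atan2(p_y, p_x) ≈ 35.89°.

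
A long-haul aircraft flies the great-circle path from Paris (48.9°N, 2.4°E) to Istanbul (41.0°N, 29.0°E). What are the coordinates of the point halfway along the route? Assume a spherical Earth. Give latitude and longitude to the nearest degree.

≈ 46°N, 17°E

From cos δ = sin φ₁ sin φ₂ + cos φ₁ cos φ₂ cos Δλ, the central angle is δ ≈ 0.354 rad (20.3°).
Interpolate at f = 1/2 with slerp weights a = sin((1−f)δ)/sin δ ≈ 0.508, b = sin(fδ)/sin δ ≈ 0.508.
p = a·p₁ + b·p₂ ≈ (0.669, 0.200, 0.716); φ = arcsin(p_z) ≈ 45.72°, λ = atan2(p_y, p_x) ≈ 16.63°.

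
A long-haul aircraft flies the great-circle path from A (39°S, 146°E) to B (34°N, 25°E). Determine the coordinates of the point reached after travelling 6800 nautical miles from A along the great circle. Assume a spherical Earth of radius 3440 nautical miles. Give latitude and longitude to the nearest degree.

Convert each endpoint to a unit vector on the sphere (x = cos φ cos λ, y = cos φ sin λ, z = sin φ).
The central angle between the endpoints is δ = arccos(p₁·p₂) ≈ 2.324 rad (133.1°). The total great-circle distance is δ·R ≈ 2.324 × 3440 ≈ 7993 nmi, so the target fraction is f = 6800/7993 ≈ 0.851.
Interpolate at f ≈ 0.851 with slerp weights a = sin((1−f)δ)/sin δ ≈ 0.466, b = sin(fδ)/sin δ ≈ 1.259.
p = a·p₁ + b·p₂ ≈ (0.646, 0.644, 0.411); φ = arcsin(p_z) ≈ 24.26°, λ = atan2(p_y, p_x) ≈ 44.90°.

≈ (24°N, 45°E)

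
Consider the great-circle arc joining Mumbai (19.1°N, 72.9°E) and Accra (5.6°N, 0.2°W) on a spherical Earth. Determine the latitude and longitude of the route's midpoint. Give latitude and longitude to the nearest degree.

Write both endpoints as unit vectors p₁, p₂ with components (cos φ cos λ, cos φ sin λ, sin φ).
The central angle between the endpoints is δ = arccos(p₁·p₂) ≈ 1.261 rad (72.2°).
Interpolate at f = 1/2 with slerp weights a = sin((1−f)δ)/sin δ ≈ 0.619, b = sin(fδ)/sin δ ≈ 0.619.
p = a·p₁ + b·p₂ ≈ (0.788, 0.557, 0.263); φ = arcsin(p_z) ≈ 15.24°, λ = atan2(p_y, p_x) ≈ 35.25°.

≈ (15°N, 35°E)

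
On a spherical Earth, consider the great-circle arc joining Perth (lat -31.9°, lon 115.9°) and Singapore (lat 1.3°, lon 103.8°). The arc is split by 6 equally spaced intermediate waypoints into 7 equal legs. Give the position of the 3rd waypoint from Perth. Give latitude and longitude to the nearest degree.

≈ lat -18°, lon 110°

Write both endpoints as unit vectors p₁, p₂ with components (cos φ cos λ, cos φ sin λ, sin φ).
The central angle between the endpoints is δ = arccos(p₁·p₂) ≈ 0.613 rad (35.1°).
Interpolate at f = 3/7 with slerp weights a = sin((1−f)δ)/sin δ ≈ 0.596, b = sin(fδ)/sin δ ≈ 0.451.
p = a·p₁ + b·p₂ ≈ (-0.329, 0.894, -0.305); φ = arcsin(p_z) ≈ -17.76°, λ = atan2(p_y, p_x) ≈ 110.20°.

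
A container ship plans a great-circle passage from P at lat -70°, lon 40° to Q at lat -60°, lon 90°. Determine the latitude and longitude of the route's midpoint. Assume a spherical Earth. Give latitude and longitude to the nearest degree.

≈ lat -67°, lon 70°

Write both endpoints as unit vectors p₁, p₂ with components (cos φ cos λ, cos φ sin λ, sin φ).
The central angle between the endpoints is δ = arccos(p₁·p₂) ≈ 0.393 rad (22.5°).
Interpolate at f = 1/2 with slerp weights a = sin((1−f)δ)/sin δ ≈ 0.510, b = sin(fδ)/sin δ ≈ 0.510.
p = a·p₁ + b·p₂ ≈ (0.134, 0.367, -0.921); φ = arcsin(p_z) ≈ -67.01°, λ = atan2(p_y, p_x) ≈ 70.00°.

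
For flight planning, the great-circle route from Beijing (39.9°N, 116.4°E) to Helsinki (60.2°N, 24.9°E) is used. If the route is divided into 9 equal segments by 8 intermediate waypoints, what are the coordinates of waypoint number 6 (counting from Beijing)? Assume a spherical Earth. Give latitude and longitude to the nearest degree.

Write both endpoints as unit vectors p₁, p₂ with components (cos φ cos λ, cos φ sin λ, sin φ).
The central angle between the endpoints is δ = arccos(p₁·p₂) ≈ 0.992 rad (56.9°).
Interpolate at f = 6/9 with slerp weights a = sin((1−f)δ)/sin δ ≈ 0.388, b = sin(fδ)/sin δ ≈ 0.734.
p = a·p₁ + b·p₂ ≈ (0.198, 0.420, 0.886); φ = arcsin(p_z) ≈ 62.32°, λ = atan2(p_y, p_x) ≈ 64.72°.

≈ (62°N, 65°E)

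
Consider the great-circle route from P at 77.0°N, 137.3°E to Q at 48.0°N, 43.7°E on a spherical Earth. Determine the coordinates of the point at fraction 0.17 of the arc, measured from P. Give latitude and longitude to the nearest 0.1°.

≈ 77.1°N, 103.2°E

From cos δ = sin φ₁ sin φ₂ + cos φ₁ cos φ₂ cos Δλ, the central angle is δ ≈ 0.775 rad (44.4°).
Interpolate at f = 0.17 with slerp weights a = sin((1−f)δ)/sin δ ≈ 0.857, b = sin(fδ)/sin δ ≈ 0.188.
p = a·p₁ + b·p₂ ≈ (-0.051, 0.218, 0.975); φ = arcsin(p_z) ≈ 77.09°, λ = atan2(p_y, p_x) ≈ 103.17°.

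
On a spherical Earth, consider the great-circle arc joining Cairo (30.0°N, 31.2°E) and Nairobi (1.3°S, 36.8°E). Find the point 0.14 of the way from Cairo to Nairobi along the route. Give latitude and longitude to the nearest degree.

≈ (26°N, 32°E)

From cos δ = sin φ₁ sin φ₂ + cos φ₁ cos φ₂ cos Δλ, the central angle is δ ≈ 0.554 rad (31.8°).
Interpolate at f = 0.14 with slerp weights a = sin((1−f)δ)/sin δ ≈ 0.872, b = sin(fδ)/sin δ ≈ 0.147.
p = a·p₁ + b·p₂ ≈ (0.764, 0.479, 0.433); φ = arcsin(p_z) ≈ 25.63°, λ = atan2(p_y, p_x) ≈ 32.11°.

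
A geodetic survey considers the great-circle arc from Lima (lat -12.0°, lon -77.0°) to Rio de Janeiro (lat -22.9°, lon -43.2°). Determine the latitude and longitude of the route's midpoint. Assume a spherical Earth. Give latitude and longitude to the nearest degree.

Convert each endpoint to a unit vector on the sphere (x = cos φ cos λ, y = cos φ sin λ, z = sin φ).
The central angle between the endpoints is δ = arccos(p₁·p₂) ≈ 0.592 rad (33.9°).
Interpolate at f = 1/2 with slerp weights a = sin((1−f)δ)/sin δ ≈ 0.523, b = sin(fδ)/sin δ ≈ 0.523.
p = a·p₁ + b·p₂ ≈ (0.466, -0.828, -0.312); φ = arcsin(p_z) ≈ -18.19°, λ = atan2(p_y, p_x) ≈ -60.62°.

≈ lat -18°, lon -61°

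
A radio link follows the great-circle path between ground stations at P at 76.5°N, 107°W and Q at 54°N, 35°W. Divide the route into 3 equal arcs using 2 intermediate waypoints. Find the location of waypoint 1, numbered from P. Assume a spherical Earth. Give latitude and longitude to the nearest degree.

Convert each endpoint to a unit vector on the sphere (x = cos φ cos λ, y = cos φ sin λ, z = sin φ).
The central angle between the endpoints is δ = arccos(p₁·p₂) ≈ 0.593 rad (34.0°).
Interpolate at f = 1/3 with slerp weights a = sin((1−f)δ)/sin δ ≈ 0.689, b = sin(fδ)/sin δ ≈ 0.351.
p = a·p₁ + b·p₂ ≈ (0.122, -0.272, 0.954); φ = arcsin(p_z) ≈ 72.63°, λ = atan2(p_y, p_x) ≈ -65.84°.

≈ 73°N, 66°W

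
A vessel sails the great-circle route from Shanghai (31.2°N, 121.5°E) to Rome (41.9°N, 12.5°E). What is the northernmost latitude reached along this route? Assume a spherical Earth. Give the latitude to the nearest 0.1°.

≈ 52.6°N

The great circle lies in the plane with unit normal n̂ = (p₁ × p₂)/|p₁ × p₂|.
Here n̂_z ≈ -0.608; the vertex latitude is φ_max = arccos|n̂_z| ≈ 52.6°.
Check via Clairaut: cos φ_max = |cos φ₁| · sin C = cos(31.2°)·sin(45.3°) ≈ 0.608, again giving ≈ 52.6°.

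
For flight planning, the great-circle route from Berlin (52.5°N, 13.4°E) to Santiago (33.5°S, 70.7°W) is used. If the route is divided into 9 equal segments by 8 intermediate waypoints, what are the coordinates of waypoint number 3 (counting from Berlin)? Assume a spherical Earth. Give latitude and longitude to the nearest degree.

≈ 28°N, 25°W

Write both endpoints as unit vectors p₁, p₂ with components (cos φ cos λ, cos φ sin λ, sin φ).
The central angle between the endpoints is δ = arccos(p₁·p₂) ≈ 1.967 rad (112.7°).
Interpolate at f = 3/9 with slerp weights a = sin((1−f)δ)/sin δ ≈ 1.048, b = sin(fδ)/sin δ ≈ 0.661.
p = a·p₁ + b·p₂ ≈ (0.802, -0.372, 0.466); φ = arcsin(p_z) ≈ 27.80°, λ = atan2(p_y, p_x) ≈ -24.89°.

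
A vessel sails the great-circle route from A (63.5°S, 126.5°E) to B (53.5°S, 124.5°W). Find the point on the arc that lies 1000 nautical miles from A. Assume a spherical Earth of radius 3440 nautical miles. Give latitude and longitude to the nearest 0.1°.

≈ (71.0°S, 166.2°E)

From cos δ = sin φ₁ sin φ₂ + cos φ₁ cos φ₂ cos Δλ, the central angle is δ ≈ 0.885 rad (50.7°). The total great-circle distance is δ·R ≈ 0.885 × 3440 ≈ 3046 nmi, so the target fraction is f = 1000/3046 ≈ 0.328.
Interpolate at f ≈ 0.328 with slerp weights a = sin((1−f)δ)/sin δ ≈ 0.724, b = sin(fδ)/sin δ ≈ 0.370.
p = a·p₁ + b·p₂ ≈ (-0.317, 0.078, -0.945); φ = arcsin(p_z) ≈ -70.96°, λ = atan2(p_y, p_x) ≈ 166.15°.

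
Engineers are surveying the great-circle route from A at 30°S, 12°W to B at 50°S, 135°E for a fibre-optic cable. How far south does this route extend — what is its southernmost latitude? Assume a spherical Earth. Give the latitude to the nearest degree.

≈ 72°S

The great circle lies in the plane with unit normal n̂ = (p₁ × p₂)/|p₁ × p₂|.
Here n̂_z ≈ +0.304; the vertex latitude is φ_max = arccos|n̂_z| ≈ 72.3°.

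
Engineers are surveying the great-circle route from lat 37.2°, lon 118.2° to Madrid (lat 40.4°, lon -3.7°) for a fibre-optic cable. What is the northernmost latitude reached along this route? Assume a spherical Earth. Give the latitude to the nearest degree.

The great circle lies in the plane with unit normal n̂ = (p₁ × p₂)/|p₁ × p₂|.
Here n̂_z ≈ -0.516; the vertex latitude is φ_max = arccos|n̂_z| ≈ 58.9°.
Check via Clairaut: cos φ_max = |cos φ₁| · sin C = cos(37.2°)·sin(40.4°) ≈ 0.516, again giving ≈ 58.9°.

≈ 59°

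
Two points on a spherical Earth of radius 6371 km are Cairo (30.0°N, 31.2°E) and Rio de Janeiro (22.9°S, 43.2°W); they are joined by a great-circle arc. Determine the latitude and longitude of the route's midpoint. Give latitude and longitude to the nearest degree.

Convert each endpoint to a unit vector on the sphere (x = cos φ cos λ, y = cos φ sin λ, z = sin φ).
The central angle between the endpoints is δ = arccos(p₁·p₂) ≈ 1.551 rad (88.9°).
Interpolate at f = 1/2 with slerp weights a = sin((1−f)δ)/sin δ ≈ 0.700, b = sin(fδ)/sin δ ≈ 0.700.
p = a·p₁ + b·p₂ ≈ (0.989, -0.127, 0.078); φ = arcsin(p_z) ≈ 4.45°, λ = atan2(p_y, p_x) ≈ -7.34°.

≈ 4°N, 7°W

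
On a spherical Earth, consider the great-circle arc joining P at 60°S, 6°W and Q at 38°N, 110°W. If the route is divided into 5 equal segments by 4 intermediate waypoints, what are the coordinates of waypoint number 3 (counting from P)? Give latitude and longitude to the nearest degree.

From cos δ = sin φ₁ sin φ₂ + cos φ₁ cos φ₂ cos Δλ, the central angle is δ ≈ 2.250 rad (128.9°).
Interpolate at f = 3/5 with slerp weights a = sin((1−f)δ)/sin δ ≈ 1.007, b = sin(fδ)/sin δ ≈ 1.255.
p = a·p₁ + b·p₂ ≈ (0.163, -0.982, -0.100); φ = arcsin(p_z) ≈ -5.73°, λ = atan2(p_y, p_x) ≈ -80.59°.

≈ 6°S, 81°W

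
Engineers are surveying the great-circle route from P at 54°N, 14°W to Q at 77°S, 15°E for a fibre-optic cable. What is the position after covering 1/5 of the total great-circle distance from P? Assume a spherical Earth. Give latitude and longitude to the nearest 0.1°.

≈ 27.7°N, 9.7°W

From cos δ = sin φ₁ sin φ₂ + cos φ₁ cos φ₂ cos Δλ, the central angle is δ ≈ 2.309 rad (132.3°).
Interpolate at f = 1/5 with slerp weights a = sin((1−f)δ)/sin δ ≈ 1.300, b = sin(fδ)/sin δ ≈ 0.602.
p = a·p₁ + b·p₂ ≈ (0.872, -0.150, 0.465); φ = arcsin(p_z) ≈ 27.73°, λ = atan2(p_y, p_x) ≈ -9.75°.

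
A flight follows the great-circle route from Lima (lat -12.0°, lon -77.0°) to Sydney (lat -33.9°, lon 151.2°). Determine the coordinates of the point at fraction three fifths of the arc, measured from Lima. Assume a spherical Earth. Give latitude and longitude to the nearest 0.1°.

≈ lat -47.8°, lon -149.0°

Convert each endpoint to a unit vector on the sphere (x = cos φ cos λ, y = cos φ sin λ, z = sin φ).
The central angle between the endpoints is δ = arccos(p₁·p₂) ≈ 2.010 rad (115.2°).
Interpolate at f = 3/5 with slerp weights a = sin((1−f)δ)/sin δ ≈ 0.796, b = sin(fδ)/sin δ ≈ 1.032.
p = a·p₁ + b·p₂ ≈ (-0.576, -0.346, -0.741); φ = arcsin(p_z) ≈ -47.82°, λ = atan2(p_y, p_x) ≈ -149.02°.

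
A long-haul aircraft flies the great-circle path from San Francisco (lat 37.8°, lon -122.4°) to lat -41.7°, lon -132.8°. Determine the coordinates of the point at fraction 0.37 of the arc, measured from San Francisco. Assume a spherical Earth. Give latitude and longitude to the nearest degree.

Convert each endpoint to a unit vector on the sphere (x = cos φ cos λ, y = cos φ sin λ, z = sin φ).
The central angle between the endpoints is δ = arccos(p₁·p₂) ≈ 1.397 rad (80.1°).
Interpolate at f = 0.37 with slerp weights a = sin((1−f)δ)/sin δ ≈ 0.783, b = sin(fδ)/sin δ ≈ 0.502.
p = a·p₁ + b·p₂ ≈ (-0.586, -0.797, 0.146); φ = arcsin(p_z) ≈ 8.39°, λ = atan2(p_y, p_x) ≈ -126.32°.

≈ lat 8°, lon -126°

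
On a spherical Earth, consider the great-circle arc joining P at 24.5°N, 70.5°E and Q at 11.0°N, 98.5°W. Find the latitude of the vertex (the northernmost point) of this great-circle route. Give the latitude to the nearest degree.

The great circle lies in the plane with unit normal n̂ = (p₁ × p₂)/|p₁ × p₂|.
Here n̂_z ≈ -0.283; the vertex latitude is φ_max = arccos|n̂_z| ≈ 73.6°.
Check via Clairaut: cos φ_max = |cos φ₁| · sin C = cos(24.5°)·sin(18.1°) ≈ 0.283, again giving ≈ 73.6°.

≈ 74°N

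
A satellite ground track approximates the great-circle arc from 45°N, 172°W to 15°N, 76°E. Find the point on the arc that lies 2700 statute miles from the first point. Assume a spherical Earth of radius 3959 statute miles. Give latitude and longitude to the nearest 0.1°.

≈ 48.2°N, 129.9°E

The haversine formula gives a central angle δ ≈ 1.644 rad (94.2°) between the endpoints. The total great-circle distance is δ·R ≈ 1.644 × 3959 ≈ 6507 mi, so the target fraction is f = 2700/6507 ≈ 0.415.
Interpolate at f ≈ 0.415 with slerp weights a = sin((1−f)δ)/sin δ ≈ 0.822, b = sin(fδ)/sin δ ≈ 0.632.
p = a·p₁ + b·p₂ ≈ (-0.428, 0.511, 0.745); φ = arcsin(p_z) ≈ 48.17°, λ = atan2(p_y, p_x) ≈ 129.94°.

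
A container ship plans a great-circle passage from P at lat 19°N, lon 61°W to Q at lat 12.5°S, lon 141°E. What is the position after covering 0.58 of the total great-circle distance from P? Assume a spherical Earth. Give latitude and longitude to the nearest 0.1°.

Write both endpoints as unit vectors p₁, p₂ with components (cos φ cos λ, cos φ sin λ, sin φ).
The central angle between the endpoints is δ = arccos(p₁·p₂) ≈ 2.755 rad (157.9°).
Interpolate at f = 0.58 with slerp weights a = sin((1−f)δ)/sin δ ≈ 2.431, b = sin(fδ)/sin δ ≈ 2.654.
p = a·p₁ + b·p₂ ≈ (-0.899, -0.380, 0.217); φ = arcsin(p_z) ≈ 12.54°, λ = atan2(p_y, p_x) ≈ -157.10°.

≈ lat 12.5°N, lon 157.1°W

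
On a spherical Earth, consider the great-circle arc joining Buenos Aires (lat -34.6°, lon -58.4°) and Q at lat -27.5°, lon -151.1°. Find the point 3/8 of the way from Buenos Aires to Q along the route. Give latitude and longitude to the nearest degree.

≈ lat -41°, lon -94°

From cos δ = sin φ₁ sin φ₂ + cos φ₁ cos φ₂ cos Δλ, the central angle is δ ≈ 1.341 rad (76.8°).
Interpolate at f = 3/8 with slerp weights a = sin((1−f)δ)/sin δ ≈ 0.763, b = sin(fδ)/sin δ ≈ 0.495.
p = a·p₁ + b·p₂ ≈ (-0.055, -0.747, -0.662); φ = arcsin(p_z) ≈ -41.46°, λ = atan2(p_y, p_x) ≈ -94.21°.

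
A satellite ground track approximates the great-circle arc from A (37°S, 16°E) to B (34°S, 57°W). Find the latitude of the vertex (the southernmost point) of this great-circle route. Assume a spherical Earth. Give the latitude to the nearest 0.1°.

≈ 41.7°S

The great circle lies in the plane with unit normal n̂ = (p₁ × p₂)/|p₁ × p₂|.
Here n̂_z ≈ -0.747; the vertex latitude is φ_max = arccos|n̂_z| ≈ 41.7°.
Check via Clairaut: cos φ_max = |cos φ₁| · sin C = cos(37.0°)·sin(110.8°) ≈ 0.747, again giving ≈ 41.7°.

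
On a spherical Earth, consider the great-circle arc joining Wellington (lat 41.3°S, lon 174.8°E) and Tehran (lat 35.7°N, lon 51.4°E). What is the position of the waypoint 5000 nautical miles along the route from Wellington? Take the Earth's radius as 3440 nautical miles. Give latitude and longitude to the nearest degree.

≈ lat 4°N, lon 98°E

From cos δ = sin φ₁ sin φ₂ + cos φ₁ cos φ₂ cos Δλ, the central angle is δ ≈ 2.376 rad (136.1°). The total great-circle distance is δ·R ≈ 2.376 × 3440 ≈ 8173 nmi, so the target fraction is f = 5000/8173 ≈ 0.612.
Interpolate at f ≈ 0.612 with slerp weights a = sin((1−f)δ)/sin δ ≈ 1.150, b = sin(fδ)/sin δ ≈ 1.433.
p = a·p₁ + b·p₂ ≈ (-0.135, 0.988, 0.077); φ = arcsin(p_z) ≈ 4.42°, λ = atan2(p_y, p_x) ≈ 97.76°.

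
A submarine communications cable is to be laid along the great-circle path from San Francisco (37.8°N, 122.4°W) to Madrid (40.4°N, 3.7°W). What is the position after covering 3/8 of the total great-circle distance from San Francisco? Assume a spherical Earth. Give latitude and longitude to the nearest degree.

≈ 56°N, 84°W

From cos δ = sin φ₁ sin φ₂ + cos φ₁ cos φ₂ cos Δλ, the central angle is δ ≈ 1.462 rad (83.8°).
Interpolate at f = 3/8 with slerp weights a = sin((1−f)δ)/sin δ ≈ 0.797, b = sin(fδ)/sin δ ≈ 0.524.
p = a·p₁ + b·p₂ ≈ (0.061, -0.557, 0.828); φ = arcsin(p_z) ≈ 55.90°, λ = atan2(p_y, p_x) ≈ -83.73°.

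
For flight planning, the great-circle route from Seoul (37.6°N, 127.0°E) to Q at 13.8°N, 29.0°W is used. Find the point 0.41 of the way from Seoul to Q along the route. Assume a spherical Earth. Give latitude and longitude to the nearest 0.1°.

≈ 67.8°N, 50.0°E

The haversine formula gives a central angle δ ≈ 2.162 rad (123.9°) between the endpoints.
Interpolate at f = 0.41 with slerp weights a = sin((1−f)δ)/sin δ ≈ 1.152, b = sin(fδ)/sin δ ≈ 0.933.
p = a·p₁ + b·p₂ ≈ (0.243, 0.290, 0.926); φ = arcsin(p_z) ≈ 67.77°, λ = atan2(p_y, p_x) ≈ 49.99°.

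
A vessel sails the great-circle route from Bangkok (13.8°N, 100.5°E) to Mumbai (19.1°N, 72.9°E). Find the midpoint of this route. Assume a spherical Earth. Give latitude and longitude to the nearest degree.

The haversine formula gives a central angle δ ≈ 0.471 rad (27.0°) between the endpoints.
Interpolate at f = 1/2 with slerp weights a = sin((1−f)δ)/sin δ ≈ 0.514, b = sin(fδ)/sin δ ≈ 0.514.
p = a·p₁ + b·p₂ ≈ (0.052, 0.955, 0.291); φ = arcsin(p_z) ≈ 16.91°, λ = atan2(p_y, p_x) ≈ 86.89°.

≈ 17°N, 87°E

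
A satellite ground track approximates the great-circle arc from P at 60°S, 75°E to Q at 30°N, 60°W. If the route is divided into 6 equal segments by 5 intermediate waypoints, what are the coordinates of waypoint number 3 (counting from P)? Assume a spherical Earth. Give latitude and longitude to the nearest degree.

≈ 30°S, 25°W

Convert each endpoint to a unit vector on the sphere (x = cos φ cos λ, y = cos φ sin λ, z = sin φ).
The central angle between the endpoints is δ = arccos(p₁·p₂) ≈ 2.403 rad (137.7°).
Interpolate at f = 3/6 with slerp weights a = sin((1−f)δ)/sin δ ≈ 1.385, b = sin(fδ)/sin δ ≈ 1.385.
p = a·p₁ + b·p₂ ≈ (0.779, -0.370, -0.507); φ = arcsin(p_z) ≈ -30.45°, λ = atan2(p_y, p_x) ≈ -25.40°.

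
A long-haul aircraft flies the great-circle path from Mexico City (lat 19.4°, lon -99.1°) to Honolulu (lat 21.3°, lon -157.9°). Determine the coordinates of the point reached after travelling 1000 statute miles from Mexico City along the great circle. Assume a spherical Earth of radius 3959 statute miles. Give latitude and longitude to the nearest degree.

≈ lat 22°, lon -114°

Convert each endpoint to a unit vector on the sphere (x = cos φ cos λ, y = cos φ sin λ, z = sin φ).
The central angle between the endpoints is δ = arccos(p₁·p₂) ≈ 0.957 rad (54.8°). The total great-circle distance is δ·R ≈ 0.957 × 3959 ≈ 3789 mi, so the target fraction is f = 1000/3789 ≈ 0.264.
Interpolate at f ≈ 0.264 with slerp weights a = sin((1−f)δ)/sin δ ≈ 0.792, b = sin(fδ)/sin δ ≈ 0.306.
p = a·p₁ + b·p₂ ≈ (-0.382, -0.845, 0.374); φ = arcsin(p_z) ≈ 21.97°, λ = atan2(p_y, p_x) ≈ -114.33°.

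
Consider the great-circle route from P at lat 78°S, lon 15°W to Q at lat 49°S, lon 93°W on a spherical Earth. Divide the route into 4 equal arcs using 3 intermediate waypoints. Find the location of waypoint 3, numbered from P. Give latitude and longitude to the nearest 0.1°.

Write both endpoints as unit vectors p₁, p₂ with components (cos φ cos λ, cos φ sin λ, sin φ).
The central angle between the endpoints is δ = arccos(p₁·p₂) ≈ 0.697 rad (40.0°).
Interpolate at f = 3/4 with slerp weights a = sin((1−f)δ)/sin δ ≈ 0.270, b = sin(fδ)/sin δ ≈ 0.778.
p = a·p₁ + b·p₂ ≈ (0.028, -0.524, -0.851); φ = arcsin(p_z) ≈ -58.34°, λ = atan2(p_y, p_x) ≈ -86.99°.

≈ lat 58.3°S, lon 87.0°W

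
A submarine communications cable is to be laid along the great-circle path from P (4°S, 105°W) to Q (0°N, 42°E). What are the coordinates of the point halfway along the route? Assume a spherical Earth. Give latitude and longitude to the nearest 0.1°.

≈ (7.0°S, 31.3°W)

Convert each endpoint to a unit vector on the sphere (x = cos φ cos λ, y = cos φ sin λ, z = sin φ).
The central angle between the endpoints is δ = arccos(p₁·p₂) ≈ 2.562 rad (146.8°).
Interpolate at f = 1/2 with slerp weights a = sin((1−f)δ)/sin δ ≈ 1.749, b = sin(fδ)/sin δ ≈ 1.749.
p = a·p₁ + b·p₂ ≈ (0.848, -0.515, -0.122); φ = arcsin(p_z) ≈ -7.01°, λ = atan2(p_y, p_x) ≈ -31.26°.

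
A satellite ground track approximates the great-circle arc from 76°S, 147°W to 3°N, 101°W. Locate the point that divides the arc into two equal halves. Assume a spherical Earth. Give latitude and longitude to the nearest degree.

≈ 38°S, 109°W

Write both endpoints as unit vectors p₁, p₂ with components (cos φ cos λ, cos φ sin λ, sin φ).
The central angle between the endpoints is δ = arccos(p₁·p₂) ≈ 1.453 rad (83.3°).
Interpolate at f = 1/2 with slerp weights a = sin((1−f)δ)/sin δ ≈ 0.669, b = sin(fδ)/sin δ ≈ 0.669.
p = a·p₁ + b·p₂ ≈ (-0.263, -0.744, -0.614); φ = arcsin(p_z) ≈ -37.89°, λ = atan2(p_y, p_x) ≈ -109.48°.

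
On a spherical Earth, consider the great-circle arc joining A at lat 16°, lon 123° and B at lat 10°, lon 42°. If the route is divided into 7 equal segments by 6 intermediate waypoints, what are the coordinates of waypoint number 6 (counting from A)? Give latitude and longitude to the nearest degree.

The haversine formula gives a central angle δ ≈ 1.374 rad (78.7°) between the endpoints.
Interpolate at f = 6/7 with slerp weights a = sin((1−f)δ)/sin δ ≈ 0.199, b = sin(fδ)/sin δ ≈ 0.942.
p = a·p₁ + b·p₂ ≈ (0.585, 0.781, 0.218); φ = arcsin(p_z) ≈ 12.61°, λ = atan2(p_y, p_x) ≈ 53.15°.

≈ lat 13°, lon 53°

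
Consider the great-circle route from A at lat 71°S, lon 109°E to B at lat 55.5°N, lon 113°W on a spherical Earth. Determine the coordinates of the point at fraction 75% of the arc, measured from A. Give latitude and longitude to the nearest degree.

≈ lat 20°N, lon 134°W

From cos δ = sin φ₁ sin φ₂ + cos φ₁ cos φ₂ cos Δλ, the central angle is δ ≈ 2.729 rad (156.4°).
Interpolate at f = 0.75 with slerp weights a = sin((1−f)δ)/sin δ ≈ 1.574, b = sin(fδ)/sin δ ≈ 2.219.
p = a·p₁ + b·p₂ ≈ (-0.658, -0.672, 0.340); φ = arcsin(p_z) ≈ 19.87°, λ = atan2(p_y, p_x) ≈ -134.39°.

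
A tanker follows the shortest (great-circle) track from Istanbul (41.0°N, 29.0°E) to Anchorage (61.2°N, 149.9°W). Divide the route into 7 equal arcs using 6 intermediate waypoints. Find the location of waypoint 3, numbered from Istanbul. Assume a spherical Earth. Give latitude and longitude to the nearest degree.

≈ (74°N, 28°E)

Write both endpoints as unit vectors p₁, p₂ with components (cos φ cos λ, cos φ sin λ, sin φ).
The central angle between the endpoints is δ = arccos(p₁·p₂) ≈ 1.358 rad (77.8°).
Interpolate at f = 3/7 with slerp weights a = sin((1−f)δ)/sin δ ≈ 0.717, b = sin(fδ)/sin δ ≈ 0.562.
p = a·p₁ + b·p₂ ≈ (0.239, 0.126, 0.963); φ = arcsin(p_z) ≈ 74.34°, λ = atan2(p_y, p_x) ≈ 27.90°.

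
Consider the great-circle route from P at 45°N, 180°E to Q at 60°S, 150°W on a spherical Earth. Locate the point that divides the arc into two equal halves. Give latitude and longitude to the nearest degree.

≈ 8°S, 168°W

From cos δ = sin φ₁ sin φ₂ + cos φ₁ cos φ₂ cos Δλ, the central angle is δ ≈ 1.882 rad (107.8°).
Interpolate at f = 1/2 with slerp weights a = sin((1−f)δ)/sin δ ≈ 0.849, b = sin(fδ)/sin δ ≈ 0.849.
p = a·p₁ + b·p₂ ≈ (-0.968, -0.212, -0.135); φ = arcsin(p_z) ≈ -7.75°, λ = atan2(p_y, p_x) ≈ -167.63°.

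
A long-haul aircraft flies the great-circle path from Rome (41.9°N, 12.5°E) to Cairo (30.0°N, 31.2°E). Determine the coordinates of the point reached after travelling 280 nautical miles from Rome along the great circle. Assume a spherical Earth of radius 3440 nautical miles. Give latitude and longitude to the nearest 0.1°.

Convert each endpoint to a unit vector on the sphere (x = cos φ cos λ, y = cos φ sin λ, z = sin φ).
The central angle between the endpoints is δ = arccos(p₁·p₂) ≈ 0.335 rad (19.2°). The total great-circle distance is δ·R ≈ 0.335 × 3440 ≈ 1152 nmi, so the target fraction is f = 280/1152 ≈ 0.243.
Interpolate at f ≈ 0.243 with slerp weights a = sin((1−f)δ)/sin δ ≈ 0.763, b = sin(fδ)/sin δ ≈ 0.247.
p = a·p₁ + b·p₂ ≈ (0.738, 0.234, 0.633); φ = arcsin(p_z) ≈ 39.29°, λ = atan2(p_y, p_x) ≈ 17.59°.

≈ (39.3°N, 17.6°E)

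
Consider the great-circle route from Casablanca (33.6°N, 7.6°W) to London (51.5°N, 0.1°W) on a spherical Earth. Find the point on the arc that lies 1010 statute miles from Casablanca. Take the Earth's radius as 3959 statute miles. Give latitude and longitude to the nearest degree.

≈ 48°N, 2°W

Convert each endpoint to a unit vector on the sphere (x = cos φ cos λ, y = cos φ sin λ, z = sin φ).
The central angle between the endpoints is δ = arccos(p₁·p₂) ≈ 0.327 rad (18.7°). The total great-circle distance is δ·R ≈ 0.327 × 3959 ≈ 1293 mi, so the target fraction is f = 1010/1293 ≈ 0.781.
Interpolate at f ≈ 0.781 with slerp weights a = sin((1−f)δ)/sin δ ≈ 0.222, b = sin(fδ)/sin δ ≈ 0.787.
p = a·p₁ + b·p₂ ≈ (0.673, -0.025, 0.739); φ = arcsin(p_z) ≈ 47.63°, λ = atan2(p_y, p_x) ≈ -2.16°.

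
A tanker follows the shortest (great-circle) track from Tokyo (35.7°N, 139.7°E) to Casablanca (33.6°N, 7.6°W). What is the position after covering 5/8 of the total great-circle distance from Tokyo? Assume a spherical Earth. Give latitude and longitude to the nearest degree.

≈ (64°N, 33°E)

From cos δ = sin φ₁ sin φ₂ + cos φ₁ cos φ₂ cos Δλ, the central angle is δ ≈ 1.820 rad (104.3°).
Interpolate at f = 5/8 with slerp weights a = sin((1−f)δ)/sin δ ≈ 0.651, b = sin(fδ)/sin δ ≈ 0.936.
p = a·p₁ + b·p₂ ≈ (0.370, 0.239, 0.898); φ = arcsin(p_z) ≈ 63.88°, λ = atan2(p_y, p_x) ≈ 32.82°.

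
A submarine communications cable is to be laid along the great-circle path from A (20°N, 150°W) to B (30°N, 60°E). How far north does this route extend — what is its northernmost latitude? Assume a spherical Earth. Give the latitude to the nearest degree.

The great circle lies in the plane with unit normal n̂ = (p₁ × p₂)/|p₁ × p₂|.
Here n̂_z ≈ -0.481; the vertex latitude is φ_max = arccos|n̂_z| ≈ 61.2°.
Check via Clairaut: cos φ_max = |cos φ₁| · sin C = cos(20.0°)·sin(30.8°) ≈ 0.481, again giving ≈ 61.2°.

≈ 61°N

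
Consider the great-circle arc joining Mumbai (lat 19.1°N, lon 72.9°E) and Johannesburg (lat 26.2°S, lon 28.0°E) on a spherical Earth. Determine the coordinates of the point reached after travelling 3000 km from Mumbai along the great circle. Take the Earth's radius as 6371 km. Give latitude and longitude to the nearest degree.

≈ lat 1°S, lon 54°E

The haversine formula gives a central angle δ ≈ 1.097 rad (62.9°) between the endpoints. The total great-circle distance is δ·R ≈ 1.097 × 6371 ≈ 6990 km, so the target fraction is f = 3000/6990 ≈ 0.429.
Interpolate at f ≈ 0.429 with slerp weights a = sin((1−f)δ)/sin δ ≈ 0.659, b = sin(fδ)/sin δ ≈ 0.510.
p = a·p₁ + b·p₂ ≈ (0.587, 0.810, -0.010); φ = arcsin(p_z) ≈ -0.55°, λ = atan2(p_y, p_x) ≈ 54.06°.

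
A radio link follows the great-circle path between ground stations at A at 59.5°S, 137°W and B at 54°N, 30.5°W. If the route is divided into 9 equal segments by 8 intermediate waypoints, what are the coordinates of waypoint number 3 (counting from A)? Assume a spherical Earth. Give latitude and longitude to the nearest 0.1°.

≈ 25.3°S, 89.9°W

Convert each endpoint to a unit vector on the sphere (x = cos φ cos λ, y = cos φ sin λ, z = sin φ).
The central angle between the endpoints is δ = arccos(p₁·p₂) ≈ 2.468 rad (141.4°).
Interpolate at f = 3/9 with slerp weights a = sin((1−f)δ)/sin δ ≈ 1.599, b = sin(fδ)/sin δ ≈ 1.176.
p = a·p₁ + b·p₂ ≈ (0.002, -0.904, -0.427); φ = arcsin(p_z) ≈ -25.27°, λ = atan2(p_y, p_x) ≈ -89.89°.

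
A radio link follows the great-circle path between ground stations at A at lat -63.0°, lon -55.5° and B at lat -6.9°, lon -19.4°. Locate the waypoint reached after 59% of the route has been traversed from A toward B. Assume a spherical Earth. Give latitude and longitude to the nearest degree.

≈ lat -31°, lon -28°

Write both endpoints as unit vectors p₁, p₂ with components (cos φ cos λ, cos φ sin λ, sin φ).
The central angle between the endpoints is δ = arccos(p₁·p₂) ≈ 1.080 rad (61.9°).
Interpolate at f = 0.59 with slerp weights a = sin((1−f)δ)/sin δ ≈ 0.486, b = sin(fδ)/sin δ ≈ 0.675.
p = a·p₁ + b·p₂ ≈ (0.757, -0.404, -0.514); φ = arcsin(p_z) ≈ -30.93°, λ = atan2(p_y, p_x) ≈ -28.11°.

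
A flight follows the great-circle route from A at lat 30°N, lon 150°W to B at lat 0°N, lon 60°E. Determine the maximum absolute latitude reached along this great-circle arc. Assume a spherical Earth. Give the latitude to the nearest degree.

≈ 49°N

The great circle lies in the plane with unit normal n̂ = (p₁ × p₂)/|p₁ × p₂|.
Here n̂_z ≈ -0.655; the vertex latitude is φ_max = arccos|n̂_z| ≈ 49.1°.
Check via Clairaut: cos φ_max = |cos φ₁| · sin C = cos(30.0°)·sin(49.1°) ≈ 0.655, again giving ≈ 49.1°.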